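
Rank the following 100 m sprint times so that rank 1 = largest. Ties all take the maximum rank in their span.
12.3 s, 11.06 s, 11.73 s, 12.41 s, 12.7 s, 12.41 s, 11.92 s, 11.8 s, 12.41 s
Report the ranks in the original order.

5, 9, 8, 4, 1, 4, 6, 7, 4

Sorted (descending): 12.7, 12.41, 12.41, 12.41, 12.3, 11.92, 11.8, 11.73, 11.06
The 3 values of 12.41 occupy positions 2–4 → each gets rank 4.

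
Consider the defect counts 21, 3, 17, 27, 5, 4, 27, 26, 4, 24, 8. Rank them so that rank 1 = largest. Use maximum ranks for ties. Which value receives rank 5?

21

Sorted (descending): 27, 27, 26, 24, 21, 17, 8, 5, 4, 4, 3
The 2 values of 27 occupy positions 1–2 → each gets rank 2.
The 2 values of 4 occupy positions 9–10 → each gets rank 10.
Rank 5 → value 21.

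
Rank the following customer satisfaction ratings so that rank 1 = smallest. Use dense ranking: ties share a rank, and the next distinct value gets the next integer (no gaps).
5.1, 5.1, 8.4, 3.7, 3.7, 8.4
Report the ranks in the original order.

2, 2, 3, 1, 1, 3

Sorted (ascending): 3.7, 3.7, 5.1, 5.1, 8.4, 8.4
The 2 values of 3.7 share dense rank 1.
The 2 values of 5.1 share dense rank 2.
The 2 values of 8.4 share dense rank 3.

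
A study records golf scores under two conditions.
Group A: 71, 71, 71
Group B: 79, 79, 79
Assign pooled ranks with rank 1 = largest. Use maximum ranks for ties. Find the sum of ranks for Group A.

Sorted (descending): 79, 79, 79, 71, 71, 71
The 3 values of 79 occupy positions 1–3 → each gets rank 3.
The 3 values of 71 occupy positions 4–6 → each gets rank 6.
Group A values → pooled ranks: 71→6, 71→6, 71→6
Rank sum = 6 + 6 + 6 = 18

18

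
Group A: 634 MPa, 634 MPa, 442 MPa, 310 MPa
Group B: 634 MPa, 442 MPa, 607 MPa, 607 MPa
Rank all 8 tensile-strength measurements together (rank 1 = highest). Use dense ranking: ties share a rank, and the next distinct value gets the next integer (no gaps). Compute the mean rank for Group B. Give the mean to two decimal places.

Sorted (descending): 634, 634, 634, 607, 607, 442, 442, 310
The 3 values of 634 share dense rank 1.
The 2 values of 607 share dense rank 2.
The 2 values of 442 share dense rank 3.
Remaining distinct values take the next consecutive integers.
Group B values → pooled ranks: 634→1, 442→3, 607→2, 607→2
Mean rank = (1 + 3 + 2 + 2) / 4 = 2.00

2.00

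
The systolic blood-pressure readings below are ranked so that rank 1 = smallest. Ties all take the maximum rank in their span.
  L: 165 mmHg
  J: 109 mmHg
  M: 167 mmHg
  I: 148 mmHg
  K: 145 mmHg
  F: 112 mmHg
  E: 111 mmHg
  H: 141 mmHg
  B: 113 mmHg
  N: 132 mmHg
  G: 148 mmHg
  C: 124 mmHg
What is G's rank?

Sorted (ascending): 109, 111, 112, 113, 124, 132, 141, 145, 148, 148, 165, 167
The 2 values of 148 occupy positions 9–10 → each gets rank 10.
G has value 148 mmHg → rank 10.

10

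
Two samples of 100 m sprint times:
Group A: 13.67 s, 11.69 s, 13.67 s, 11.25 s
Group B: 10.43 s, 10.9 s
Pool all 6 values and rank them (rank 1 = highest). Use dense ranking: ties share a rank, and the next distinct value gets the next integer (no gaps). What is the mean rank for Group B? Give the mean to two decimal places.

4.50

Sorted (descending): 13.67, 13.67, 11.69, 11.25, 10.9, 10.43
The 2 values of 13.67 share dense rank 1.
Remaining distinct values take the next consecutive integers.
Group B values → pooled ranks: 10.43→5, 10.9→4
Mean rank = (5 + 4) / 2 = 4.50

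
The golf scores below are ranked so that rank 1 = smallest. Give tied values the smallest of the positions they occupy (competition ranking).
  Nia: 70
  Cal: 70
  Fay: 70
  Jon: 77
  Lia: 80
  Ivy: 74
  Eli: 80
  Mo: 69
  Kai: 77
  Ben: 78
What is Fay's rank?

Sorted (ascending): 69, 70, 70, 70, 74, 77, 77, 78, 80, 80
The 3 values of 70 occupy positions 2–4 → each gets rank 2.
The 2 values of 77 occupy positions 6–7 → each gets rank 6.
The 2 values of 80 occupy positions 9–10 → each gets rank 9.
Fay has value 70 → rank 2.

2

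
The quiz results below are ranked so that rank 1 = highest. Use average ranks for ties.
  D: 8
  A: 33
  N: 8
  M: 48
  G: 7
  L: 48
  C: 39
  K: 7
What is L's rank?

1.5

Sorted (descending): 48, 48, 39, 33, 8, 8, 7, 7
The 2 values of 48 occupy positions 1–2 → average rank (1+2)/2 = 1.5.
The 2 values of 8 occupy positions 5–6 → average rank (5+6)/2 = 5.5.
The 2 values of 7 occupy positions 7–8 → average rank (7+8)/2 = 7.5.
L has value 48 → rank 1.5.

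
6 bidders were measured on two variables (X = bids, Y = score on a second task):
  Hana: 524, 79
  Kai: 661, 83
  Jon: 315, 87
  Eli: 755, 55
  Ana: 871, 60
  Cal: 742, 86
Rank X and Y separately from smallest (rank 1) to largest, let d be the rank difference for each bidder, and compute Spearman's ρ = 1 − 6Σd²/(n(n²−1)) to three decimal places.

Ranks of variable 1: 2, 3, 1, 5, 6, 4
Ranks of variable 2: 3, 4, 6, 1, 2, 5
d = r₁ − r₂: -1, -1, -5, 4, 4, -1
d²: 1, 1, 25, 16, 16, 1; Σd² = 60
ρ = 1 − 6·60/(6·35) = 1 − 360/210 = -0.714

-0.714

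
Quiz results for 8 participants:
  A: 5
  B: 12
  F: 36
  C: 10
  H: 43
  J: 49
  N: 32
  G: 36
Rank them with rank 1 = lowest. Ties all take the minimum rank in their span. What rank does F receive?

5

Sorted (ascending): 5, 10, 12, 32, 36, 36, 43, 49
The 2 values of 36 occupy positions 5–6 → each gets rank 5.
F has value 36 → rank 5.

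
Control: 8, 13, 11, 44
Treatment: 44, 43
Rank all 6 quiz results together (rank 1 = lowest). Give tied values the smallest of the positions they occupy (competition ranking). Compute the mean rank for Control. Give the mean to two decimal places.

2.75

Sorted (ascending): 8, 11, 13, 43, 44, 44
The 2 values of 44 occupy positions 5–6 → each gets rank 5.
Control values → pooled ranks: 8→1, 13→3, 11→2, 44→5
Mean rank = (1 + 3 + 2 + 5) / 4 = 2.75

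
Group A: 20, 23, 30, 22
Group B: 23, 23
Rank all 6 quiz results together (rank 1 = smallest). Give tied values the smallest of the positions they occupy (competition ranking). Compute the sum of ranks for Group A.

12

Sorted (ascending): 20, 22, 23, 23, 23, 30
The 3 values of 23 occupy positions 3–5 → each gets rank 3.
Group A values → pooled ranks: 20→1, 23→3, 30→6, 22→2
Rank sum = 1 + 3 + 6 + 2 = 12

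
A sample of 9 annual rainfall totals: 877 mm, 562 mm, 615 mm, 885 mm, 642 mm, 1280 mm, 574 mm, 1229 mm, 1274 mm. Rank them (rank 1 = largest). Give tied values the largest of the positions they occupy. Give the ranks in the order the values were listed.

Sorted (descending): 1280, 1274, 1229, 885, 877, 642, 615, 574, 562
No ties — each value takes its position as its rank.

5, 9, 7, 4, 6, 1, 8, 3, 2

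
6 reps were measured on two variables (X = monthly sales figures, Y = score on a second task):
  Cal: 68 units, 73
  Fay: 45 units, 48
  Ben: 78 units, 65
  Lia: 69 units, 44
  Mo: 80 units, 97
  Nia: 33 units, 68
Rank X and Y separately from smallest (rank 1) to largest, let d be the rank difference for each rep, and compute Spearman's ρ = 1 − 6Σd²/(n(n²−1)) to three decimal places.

0.257

Ranks of variable 1: 3, 2, 5, 4, 6, 1
Ranks of variable 2: 5, 2, 3, 1, 6, 4
d = r₁ − r₂: -2, 0, 2, 3, 0, -3
d²: 4, 0, 4, 9, 0, 9; Σd² = 26
ρ = 1 − 6·26/(6·35) = 1 − 156/210 = 0.257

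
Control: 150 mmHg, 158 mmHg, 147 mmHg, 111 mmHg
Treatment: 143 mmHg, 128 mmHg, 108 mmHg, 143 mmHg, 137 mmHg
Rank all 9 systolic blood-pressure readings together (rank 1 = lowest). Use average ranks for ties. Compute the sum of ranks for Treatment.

19

Sorted (ascending): 108, 111, 128, 137, 143, 143, 147, 150, 158
The 2 values of 143 occupy positions 5–6 → average rank (5+6)/2 = 5.5.
Treatment values → pooled ranks: 143→5.5, 128→3, 108→1, 143→5.5, 137→4
Rank sum = 5.5 + 3 + 1 + 5.5 + 4 = 19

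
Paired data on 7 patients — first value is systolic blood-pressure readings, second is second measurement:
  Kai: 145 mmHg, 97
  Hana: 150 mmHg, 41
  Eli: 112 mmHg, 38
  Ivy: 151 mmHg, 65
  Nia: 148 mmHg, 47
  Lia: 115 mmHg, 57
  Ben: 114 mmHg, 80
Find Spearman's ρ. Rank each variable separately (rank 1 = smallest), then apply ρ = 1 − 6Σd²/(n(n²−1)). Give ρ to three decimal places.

0.107

Ranks of variable 1: 4, 6, 1, 7, 5, 3, 2
Ranks of variable 2: 7, 2, 1, 5, 3, 4, 6
d = r₁ − r₂: -3, 4, 0, 2, 2, -1, -4
d²: 9, 16, 0, 4, 4, 1, 16; Σd² = 50
ρ = 1 − 6·50/(7·48) = 1 − 300/336 = 0.107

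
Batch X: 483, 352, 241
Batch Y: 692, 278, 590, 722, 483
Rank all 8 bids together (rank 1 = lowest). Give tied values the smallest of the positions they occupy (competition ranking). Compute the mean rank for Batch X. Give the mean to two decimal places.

Sorted (ascending): 241, 278, 352, 483, 483, 590, 692, 722
The 2 values of 483 occupy positions 4–5 → each gets rank 4.
Batch X values → pooled ranks: 483→4, 352→3, 241→1
Mean rank = (4 + 3 + 1) / 3 = 2.67

2.67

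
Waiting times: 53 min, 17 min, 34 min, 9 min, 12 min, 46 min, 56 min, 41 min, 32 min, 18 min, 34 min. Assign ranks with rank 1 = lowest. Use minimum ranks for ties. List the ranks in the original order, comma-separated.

10, 3, 6, 1, 2, 9, 11, 8, 5, 4, 6

Sorted (ascending): 9, 12, 17, 18, 32, 34, 34, 41, 46, 53, 56
The 2 values of 34 occupy positions 6–7 → each gets rank 6.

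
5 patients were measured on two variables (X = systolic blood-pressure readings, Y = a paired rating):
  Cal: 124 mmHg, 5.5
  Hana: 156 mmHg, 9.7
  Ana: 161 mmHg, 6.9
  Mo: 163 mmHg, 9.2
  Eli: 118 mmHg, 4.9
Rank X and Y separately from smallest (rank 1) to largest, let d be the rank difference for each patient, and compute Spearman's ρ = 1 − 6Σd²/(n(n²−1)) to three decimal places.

0.700

Ranks of variable 1: 2, 3, 4, 5, 1
Ranks of variable 2: 2, 5, 3, 4, 1
d = r₁ − r₂: 0, -2, 1, 1, 0
d²: 0, 4, 1, 1, 0; Σd² = 6
ρ = 1 − 6·6/(5·24) = 1 − 36/120 = 0.700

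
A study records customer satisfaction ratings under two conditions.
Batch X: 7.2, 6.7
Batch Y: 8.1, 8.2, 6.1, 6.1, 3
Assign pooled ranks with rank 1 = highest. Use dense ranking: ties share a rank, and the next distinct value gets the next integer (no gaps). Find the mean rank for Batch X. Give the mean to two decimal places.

Sorted (descending): 8.2, 8.1, 7.2, 6.7, 6.1, 6.1, 3
The 2 values of 6.1 share dense rank 5.
Remaining distinct values take the next consecutive integers.
Batch X values → pooled ranks: 7.2→3, 6.7→4
Mean rank = (3 + 4) / 2 = 3.50

3.50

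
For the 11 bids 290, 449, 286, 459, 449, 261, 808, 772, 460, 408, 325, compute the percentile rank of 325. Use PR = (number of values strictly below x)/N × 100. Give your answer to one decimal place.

N = 11.
Strictly below 325: 3. Equal to 325: 1.
PR = 3/11 × 100 = 27.3

27.3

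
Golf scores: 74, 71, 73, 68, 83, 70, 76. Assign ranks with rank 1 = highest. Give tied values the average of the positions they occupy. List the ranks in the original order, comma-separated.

Sorted (descending): 83, 76, 74, 73, 71, 70, 68
No ties — each value takes its position as its rank.

3, 5, 4, 7, 1, 6, 2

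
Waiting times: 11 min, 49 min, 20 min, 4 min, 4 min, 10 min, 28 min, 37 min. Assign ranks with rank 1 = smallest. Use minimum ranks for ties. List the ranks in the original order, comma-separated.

Sorted (ascending): 4, 4, 10, 11, 20, 28, 37, 49
The 2 values of 4 occupy positions 1–2 → each gets rank 1.

4, 8, 5, 1, 1, 3, 6, 7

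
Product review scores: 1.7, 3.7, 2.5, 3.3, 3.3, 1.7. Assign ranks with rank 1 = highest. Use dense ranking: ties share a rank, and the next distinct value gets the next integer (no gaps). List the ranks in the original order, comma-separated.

4, 1, 3, 2, 2, 4

Sorted (descending): 3.7, 3.3, 3.3, 2.5, 1.7, 1.7
The 2 values of 3.3 share dense rank 2.
The 2 values of 1.7 share dense rank 4.
Remaining distinct values take the next consecutive integers.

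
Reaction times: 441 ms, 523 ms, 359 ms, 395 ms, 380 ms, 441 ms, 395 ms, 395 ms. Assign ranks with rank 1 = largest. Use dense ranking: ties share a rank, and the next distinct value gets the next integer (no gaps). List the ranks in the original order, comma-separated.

Sorted (descending): 523, 441, 441, 395, 395, 395, 380, 359
The 2 values of 441 share dense rank 2.
The 3 values of 395 share dense rank 3.
Remaining distinct values take the next consecutive integers.

2, 1, 5, 3, 4, 2, 3, 3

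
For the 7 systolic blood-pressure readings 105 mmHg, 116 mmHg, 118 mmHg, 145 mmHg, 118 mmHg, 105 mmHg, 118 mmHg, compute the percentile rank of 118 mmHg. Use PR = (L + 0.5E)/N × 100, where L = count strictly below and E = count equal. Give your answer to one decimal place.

N = 7.
Strictly below 118: 3. Equal to 118: 3.
PR = (3 + 0.5·3)/7 × 100 = 64.3

64.3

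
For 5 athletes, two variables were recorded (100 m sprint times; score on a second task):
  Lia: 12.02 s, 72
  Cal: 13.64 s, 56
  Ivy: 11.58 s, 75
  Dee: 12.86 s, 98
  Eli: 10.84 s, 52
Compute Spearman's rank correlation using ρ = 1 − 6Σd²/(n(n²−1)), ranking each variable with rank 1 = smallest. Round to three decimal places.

0.300

Ranks of variable 1: 3, 5, 2, 4, 1
Ranks of variable 2: 3, 2, 4, 5, 1
d = r₁ − r₂: 0, 3, -2, -1, 0
d²: 0, 9, 4, 1, 0; Σd² = 14
ρ = 1 − 6·14/(5·24) = 1 − 84/120 = 0.300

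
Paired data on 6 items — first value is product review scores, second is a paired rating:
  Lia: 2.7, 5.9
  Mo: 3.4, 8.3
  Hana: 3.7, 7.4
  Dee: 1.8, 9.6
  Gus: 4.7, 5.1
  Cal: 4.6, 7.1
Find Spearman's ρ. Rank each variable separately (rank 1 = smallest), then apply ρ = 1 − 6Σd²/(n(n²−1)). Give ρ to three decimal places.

Ranks of variable 1: 2, 3, 4, 1, 6, 5
Ranks of variable 2: 2, 5, 4, 6, 1, 3
d = r₁ − r₂: 0, -2, 0, -5, 5, 2
d²: 0, 4, 0, 25, 25, 4; Σd² = 58
ρ = 1 − 6·58/(6·35) = 1 − 348/210 = -0.657

-0.657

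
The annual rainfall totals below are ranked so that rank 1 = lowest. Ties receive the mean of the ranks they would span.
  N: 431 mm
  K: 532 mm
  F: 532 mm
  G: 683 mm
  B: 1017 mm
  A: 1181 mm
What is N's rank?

1

Sorted (ascending): 431, 532, 532, 683, 1017, 1181
The 2 values of 532 occupy positions 2–3 → average rank (2+3)/2 = 2.5.
N has value 431 mm → rank 1.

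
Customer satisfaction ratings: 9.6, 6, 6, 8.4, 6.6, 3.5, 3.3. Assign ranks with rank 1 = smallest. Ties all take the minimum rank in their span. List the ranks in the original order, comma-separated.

7, 3, 3, 6, 5, 2, 1

Sorted (ascending): 3.3, 3.5, 6, 6, 6.6, 8.4, 9.6
The 2 values of 6 occupy positions 3–4 → each gets rank 3.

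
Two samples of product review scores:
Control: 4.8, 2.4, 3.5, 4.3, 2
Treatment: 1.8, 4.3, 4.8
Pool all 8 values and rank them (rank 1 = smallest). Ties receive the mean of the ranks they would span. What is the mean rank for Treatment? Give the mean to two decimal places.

Sorted (ascending): 1.8, 2, 2.4, 3.5, 4.3, 4.3, 4.8, 4.8
The 2 values of 4.3 occupy positions 5–6 → average rank (5+6)/2 = 5.5.
The 2 values of 4.8 occupy positions 7–8 → average rank (7+8)/2 = 7.5.
Treatment values → pooled ranks: 1.8→1, 4.3→5.5, 4.8→7.5
Mean rank = (1 + 5.5 + 7.5) / 3 = 4.67

4.67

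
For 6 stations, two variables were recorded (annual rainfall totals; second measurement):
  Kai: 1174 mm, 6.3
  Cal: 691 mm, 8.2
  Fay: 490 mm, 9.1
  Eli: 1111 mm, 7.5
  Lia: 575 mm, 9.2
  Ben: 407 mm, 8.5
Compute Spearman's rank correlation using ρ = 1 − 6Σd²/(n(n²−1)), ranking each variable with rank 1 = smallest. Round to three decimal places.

Ranks of variable 1: 6, 4, 2, 5, 3, 1
Ranks of variable 2: 1, 3, 5, 2, 6, 4
d = r₁ − r₂: 5, 1, -3, 3, -3, -3
d²: 25, 1, 9, 9, 9, 9; Σd² = 62
ρ = 1 − 6·62/(6·35) = 1 − 372/210 = -0.771

-0.771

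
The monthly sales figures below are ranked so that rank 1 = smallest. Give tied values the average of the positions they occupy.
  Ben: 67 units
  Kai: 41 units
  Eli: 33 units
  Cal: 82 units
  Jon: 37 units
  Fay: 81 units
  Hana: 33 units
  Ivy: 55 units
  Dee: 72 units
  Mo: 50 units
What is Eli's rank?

Sorted (ascending): 33, 33, 37, 41, 50, 55, 67, 72, 81, 82
The 2 values of 33 occupy positions 1–2 → average rank (1+2)/2 = 1.5.
Eli has value 33 units → rank 1.5.

1.5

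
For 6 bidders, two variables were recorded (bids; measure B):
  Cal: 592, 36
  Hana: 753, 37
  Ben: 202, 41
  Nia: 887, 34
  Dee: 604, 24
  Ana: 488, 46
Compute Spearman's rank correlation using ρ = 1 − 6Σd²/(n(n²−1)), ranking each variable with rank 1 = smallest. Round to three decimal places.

-0.657

Ranks of variable 1: 3, 5, 1, 6, 4, 2
Ranks of variable 2: 3, 4, 5, 2, 1, 6
d = r₁ − r₂: 0, 1, -4, 4, 3, -4
d²: 0, 1, 16, 16, 9, 16; Σd² = 58
ρ = 1 − 6·58/(6·35) = 1 − 348/210 = -0.657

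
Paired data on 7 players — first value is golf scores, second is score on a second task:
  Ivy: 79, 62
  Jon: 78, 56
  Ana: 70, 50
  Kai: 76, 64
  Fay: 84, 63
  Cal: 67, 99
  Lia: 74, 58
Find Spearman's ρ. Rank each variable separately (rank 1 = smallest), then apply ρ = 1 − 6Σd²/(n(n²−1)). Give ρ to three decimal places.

Ranks of variable 1: 6, 5, 2, 4, 7, 1, 3
Ranks of variable 2: 4, 2, 1, 6, 5, 7, 3
d = r₁ − r₂: 2, 3, 1, -2, 2, -6, 0
d²: 4, 9, 1, 4, 4, 36, 0; Σd² = 58
ρ = 1 − 6·58/(7·48) = 1 − 348/336 = -0.036

-0.036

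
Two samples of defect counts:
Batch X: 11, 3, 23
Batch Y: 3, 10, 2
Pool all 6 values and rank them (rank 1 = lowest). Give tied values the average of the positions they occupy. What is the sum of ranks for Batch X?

Sorted (ascending): 2, 3, 3, 10, 11, 23
The 2 values of 3 occupy positions 2–3 → average rank (2+3)/2 = 2.5.
Batch X values → pooled ranks: 11→5, 3→2.5, 23→6
Rank sum = 5 + 2.5 + 6 = 13.5

13.5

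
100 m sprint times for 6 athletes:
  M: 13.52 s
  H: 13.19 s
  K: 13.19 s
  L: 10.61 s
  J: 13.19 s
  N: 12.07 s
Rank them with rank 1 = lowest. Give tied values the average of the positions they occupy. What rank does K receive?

4

Sorted (ascending): 10.61, 12.07, 13.19, 13.19, 13.19, 13.52
The 3 values of 13.19 occupy positions 3–5 → average rank 4.
K has value 13.19 s → rank 4.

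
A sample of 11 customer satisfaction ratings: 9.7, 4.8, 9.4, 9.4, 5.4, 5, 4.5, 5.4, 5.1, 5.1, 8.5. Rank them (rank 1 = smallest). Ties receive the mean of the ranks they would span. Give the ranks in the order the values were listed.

Sorted (ascending): 4.5, 4.8, 5, 5.1, 5.1, 5.4, 5.4, 8.5, 9.4, 9.4, 9.7
The 2 values of 5.1 occupy positions 4–5 → average rank (4+5)/2 = 4.5.
The 2 values of 5.4 occupy positions 6–7 → average rank (6+7)/2 = 6.5.
The 2 values of 9.4 occupy positions 9–10 → average rank (9+10)/2 = 9.5.

11, 2, 9.5, 9.5, 6.5, 3, 1, 6.5, 4.5, 4.5, 8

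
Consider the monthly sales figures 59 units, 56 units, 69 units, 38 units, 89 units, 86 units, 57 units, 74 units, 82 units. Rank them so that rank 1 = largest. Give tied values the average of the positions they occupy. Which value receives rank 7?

Sorted (descending): 89, 86, 82, 74, 69, 59, 57, 56, 38
No ties — each value takes its position as its rank.
Rank 7 → value 57.

57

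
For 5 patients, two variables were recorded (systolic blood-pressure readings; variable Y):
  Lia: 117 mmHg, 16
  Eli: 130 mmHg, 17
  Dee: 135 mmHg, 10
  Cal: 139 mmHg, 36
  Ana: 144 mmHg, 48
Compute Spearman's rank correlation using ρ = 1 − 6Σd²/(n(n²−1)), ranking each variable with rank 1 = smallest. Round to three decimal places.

0.700

Ranks of variable 1: 1, 2, 3, 4, 5
Ranks of variable 2: 2, 3, 1, 4, 5
d = r₁ − r₂: -1, -1, 2, 0, 0
d²: 1, 1, 4, 0, 0; Σd² = 6
ρ = 1 − 6·6/(5·24) = 1 − 36/120 = 0.700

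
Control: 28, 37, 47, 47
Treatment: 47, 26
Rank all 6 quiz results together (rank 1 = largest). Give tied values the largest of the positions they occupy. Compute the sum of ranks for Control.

Sorted (descending): 47, 47, 47, 37, 28, 26
The 3 values of 47 occupy positions 1–3 → each gets rank 3.
Control values → pooled ranks: 28→5, 37→4, 47→3, 47→3
Rank sum = 5 + 4 + 3 + 3 = 15

15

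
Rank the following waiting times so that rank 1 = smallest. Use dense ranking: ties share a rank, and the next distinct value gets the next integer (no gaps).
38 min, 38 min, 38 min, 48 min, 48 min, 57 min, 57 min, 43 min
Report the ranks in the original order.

1, 1, 1, 3, 3, 4, 4, 2

Sorted (ascending): 38, 38, 38, 43, 48, 48, 57, 57
The 3 values of 38 share dense rank 1.
The 2 values of 48 share dense rank 3.
The 2 values of 57 share dense rank 4.
Remaining distinct values take the next consecutive integers.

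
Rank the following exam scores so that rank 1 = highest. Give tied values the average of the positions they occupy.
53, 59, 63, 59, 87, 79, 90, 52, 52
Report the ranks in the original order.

Sorted (descending): 90, 87, 79, 63, 59, 59, 53, 52, 52
The 2 values of 59 occupy positions 5–6 → average rank (5+6)/2 = 5.5.
The 2 values of 52 occupy positions 8–9 → average rank (8+9)/2 = 8.5.

7, 5.5, 4, 5.5, 2, 3, 1, 8.5, 8.5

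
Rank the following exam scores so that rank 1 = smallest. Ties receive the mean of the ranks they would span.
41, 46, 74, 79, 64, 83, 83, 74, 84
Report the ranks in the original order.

1, 2, 4.5, 6, 3, 7.5, 7.5, 4.5, 9

Sorted (ascending): 41, 46, 64, 74, 74, 79, 83, 83, 84
The 2 values of 74 occupy positions 4–5 → average rank (4+5)/2 = 4.5.
The 2 values of 83 occupy positions 7–8 → average rank (7+8)/2 = 7.5.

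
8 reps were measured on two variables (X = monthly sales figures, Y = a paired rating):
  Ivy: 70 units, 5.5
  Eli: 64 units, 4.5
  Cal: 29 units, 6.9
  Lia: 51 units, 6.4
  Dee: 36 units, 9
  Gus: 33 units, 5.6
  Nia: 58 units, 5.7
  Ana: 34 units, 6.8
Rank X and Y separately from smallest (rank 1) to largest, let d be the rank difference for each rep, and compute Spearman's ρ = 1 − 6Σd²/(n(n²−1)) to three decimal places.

-0.643

Ranks of variable 1: 8, 7, 1, 5, 4, 2, 6, 3
Ranks of variable 2: 2, 1, 7, 5, 8, 3, 4, 6
d = r₁ − r₂: 6, 6, -6, 0, -4, -1, 2, -3
d²: 36, 36, 36, 0, 16, 1, 4, 9; Σd² = 138
ρ = 1 − 6·138/(8·63) = 1 − 828/504 = -0.643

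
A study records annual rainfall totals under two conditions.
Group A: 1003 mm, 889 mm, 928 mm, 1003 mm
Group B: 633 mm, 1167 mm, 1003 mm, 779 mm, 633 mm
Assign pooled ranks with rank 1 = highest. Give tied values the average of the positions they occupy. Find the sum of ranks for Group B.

28

Sorted (descending): 1167, 1003, 1003, 1003, 928, 889, 779, 633, 633
The 3 values of 1003 occupy positions 2–4 → average rank 3.
The 2 values of 633 occupy positions 8–9 → average rank (8+9)/2 = 8.5.
Group B values → pooled ranks: 633→8.5, 1167→1, 1003→3, 779→7, 633→8.5
Rank sum = 8.5 + 1 + 3 + 7 + 8.5 = 28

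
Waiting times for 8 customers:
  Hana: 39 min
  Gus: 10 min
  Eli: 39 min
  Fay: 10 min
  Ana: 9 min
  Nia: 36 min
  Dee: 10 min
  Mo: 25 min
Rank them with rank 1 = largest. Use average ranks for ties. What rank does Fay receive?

6

Sorted (descending): 39, 39, 36, 25, 10, 10, 10, 9
The 2 values of 39 occupy positions 1–2 → average rank (1+2)/2 = 1.5.
The 3 values of 10 occupy positions 5–7 → average rank 6.
Fay has value 10 min → rank 6.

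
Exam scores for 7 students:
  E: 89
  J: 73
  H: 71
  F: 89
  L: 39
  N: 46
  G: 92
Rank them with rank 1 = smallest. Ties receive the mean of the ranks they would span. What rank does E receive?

5.5

Sorted (ascending): 39, 46, 71, 73, 89, 89, 92
The 2 values of 89 occupy positions 5–6 → average rank (5+6)/2 = 5.5.
E has value 89 → rank 5.5.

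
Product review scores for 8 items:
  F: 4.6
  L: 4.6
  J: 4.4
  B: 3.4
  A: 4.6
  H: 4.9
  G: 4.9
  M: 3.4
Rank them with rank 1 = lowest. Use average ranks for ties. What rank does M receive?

1.5

Sorted (ascending): 3.4, 3.4, 4.4, 4.6, 4.6, 4.6, 4.9, 4.9
The 2 values of 3.4 occupy positions 1–2 → average rank (1+2)/2 = 1.5.
The 3 values of 4.6 occupy positions 4–6 → average rank 5.
The 2 values of 4.9 occupy positions 7–8 → average rank (7+8)/2 = 7.5.
M has value 3.4 → rank 1.5.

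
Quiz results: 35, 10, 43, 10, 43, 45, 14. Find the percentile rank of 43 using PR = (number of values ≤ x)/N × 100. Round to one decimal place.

85.7

N = 7.
Strictly below 43: 4. Equal to 43: 2.
PR = 6/7 × 100 = 85.7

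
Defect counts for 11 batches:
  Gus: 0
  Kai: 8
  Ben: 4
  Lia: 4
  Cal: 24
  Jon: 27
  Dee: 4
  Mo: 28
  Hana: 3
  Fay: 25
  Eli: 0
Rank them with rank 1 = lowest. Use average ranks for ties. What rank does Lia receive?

5

Sorted (ascending): 0, 0, 3, 4, 4, 4, 8, 24, 25, 27, 28
The 2 values of 0 occupy positions 1–2 → average rank (1+2)/2 = 1.5.
The 3 values of 4 occupy positions 4–6 → average rank 5.
Lia has value 4 → rank 5.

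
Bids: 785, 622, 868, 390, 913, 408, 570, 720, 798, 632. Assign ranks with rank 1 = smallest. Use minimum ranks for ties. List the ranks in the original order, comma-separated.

7, 4, 9, 1, 10, 2, 3, 6, 8, 5

Sorted (ascending): 390, 408, 570, 622, 632, 720, 785, 798, 868, 913
No ties — each value takes its position as its rank.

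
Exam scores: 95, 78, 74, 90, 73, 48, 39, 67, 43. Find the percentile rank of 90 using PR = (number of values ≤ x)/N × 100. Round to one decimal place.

N = 9.
Strictly below 90: 7. Equal to 90: 1.
PR = 8/9 × 100 = 88.9

88.9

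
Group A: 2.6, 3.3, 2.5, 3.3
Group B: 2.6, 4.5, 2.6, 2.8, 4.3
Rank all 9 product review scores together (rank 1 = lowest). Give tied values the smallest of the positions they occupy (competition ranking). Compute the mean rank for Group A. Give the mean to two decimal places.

3.75

Sorted (ascending): 2.5, 2.6, 2.6, 2.6, 2.8, 3.3, 3.3, 4.3, 4.5
The 3 values of 2.6 occupy positions 2–4 → each gets rank 2.
The 2 values of 3.3 occupy positions 6–7 → each gets rank 6.
Group A values → pooled ranks: 2.6→2, 3.3→6, 2.5→1, 3.3→6
Mean rank = (2 + 6 + 1 + 6) / 4 = 3.75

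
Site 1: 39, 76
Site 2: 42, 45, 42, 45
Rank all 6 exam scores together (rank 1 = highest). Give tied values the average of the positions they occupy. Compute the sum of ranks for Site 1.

7

Sorted (descending): 76, 45, 45, 42, 42, 39
The 2 values of 45 occupy positions 2–3 → average rank (2+3)/2 = 2.5.
The 2 values of 42 occupy positions 4–5 → average rank (4+5)/2 = 4.5.
Site 1 values → pooled ranks: 39→6, 76→1
Rank sum = 6 + 1 = 7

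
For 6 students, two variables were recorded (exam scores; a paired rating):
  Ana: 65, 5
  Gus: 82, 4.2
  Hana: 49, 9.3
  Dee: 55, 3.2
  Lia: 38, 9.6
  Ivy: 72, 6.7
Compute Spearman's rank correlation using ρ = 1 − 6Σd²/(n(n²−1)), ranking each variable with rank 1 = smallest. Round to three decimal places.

-0.600

Ranks of variable 1: 4, 6, 2, 3, 1, 5
Ranks of variable 2: 3, 2, 5, 1, 6, 4
d = r₁ − r₂: 1, 4, -3, 2, -5, 1
d²: 1, 16, 9, 4, 25, 1; Σd² = 56
ρ = 1 − 6·56/(6·35) = 1 − 336/210 = -0.600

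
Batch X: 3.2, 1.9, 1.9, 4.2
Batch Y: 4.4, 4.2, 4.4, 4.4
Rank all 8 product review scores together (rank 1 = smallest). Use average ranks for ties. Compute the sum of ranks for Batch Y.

Sorted (ascending): 1.9, 1.9, 3.2, 4.2, 4.2, 4.4, 4.4, 4.4
The 2 values of 1.9 occupy positions 1–2 → average rank (1+2)/2 = 1.5.
The 2 values of 4.2 occupy positions 4–5 → average rank (4+5)/2 = 4.5.
The 3 values of 4.4 occupy positions 6–8 → average rank 7.
Batch Y values → pooled ranks: 4.4→7, 4.2→4.5, 4.4→7, 4.4→7
Rank sum = 7 + 4.5 + 7 + 7 = 25.5

25.5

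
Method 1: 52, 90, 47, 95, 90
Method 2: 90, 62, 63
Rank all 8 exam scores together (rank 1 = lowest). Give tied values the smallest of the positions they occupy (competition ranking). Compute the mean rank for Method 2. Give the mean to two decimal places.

Sorted (ascending): 47, 52, 62, 63, 90, 90, 90, 95
The 3 values of 90 occupy positions 5–7 → each gets rank 5.
Method 2 values → pooled ranks: 90→5, 62→3, 63→4
Mean rank = (5 + 3 + 4) / 3 = 4.00

4.00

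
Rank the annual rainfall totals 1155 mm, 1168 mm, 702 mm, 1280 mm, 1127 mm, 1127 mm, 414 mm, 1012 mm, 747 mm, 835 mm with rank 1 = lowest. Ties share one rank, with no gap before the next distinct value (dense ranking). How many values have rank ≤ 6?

Sorted (ascending): 414, 702, 747, 835, 1012, 1127, 1127, 1155, 1168, 1280
The 2 values of 1127 share dense rank 6.
Remaining distinct values take the next consecutive integers.
Ranks ≤ 6: {1, 2, 3, 4, 5, 6, 6} → 7 values.

7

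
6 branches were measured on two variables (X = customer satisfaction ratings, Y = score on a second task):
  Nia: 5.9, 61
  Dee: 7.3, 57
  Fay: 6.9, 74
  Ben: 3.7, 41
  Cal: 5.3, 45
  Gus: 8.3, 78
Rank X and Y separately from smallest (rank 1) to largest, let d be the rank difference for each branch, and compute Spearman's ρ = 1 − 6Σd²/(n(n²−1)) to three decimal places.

Ranks of variable 1: 3, 5, 4, 1, 2, 6
Ranks of variable 2: 4, 3, 5, 1, 2, 6
d = r₁ − r₂: -1, 2, -1, 0, 0, 0
d²: 1, 4, 1, 0, 0, 0; Σd² = 6
ρ = 1 − 6·6/(6·35) = 1 − 36/210 = 0.829

0.829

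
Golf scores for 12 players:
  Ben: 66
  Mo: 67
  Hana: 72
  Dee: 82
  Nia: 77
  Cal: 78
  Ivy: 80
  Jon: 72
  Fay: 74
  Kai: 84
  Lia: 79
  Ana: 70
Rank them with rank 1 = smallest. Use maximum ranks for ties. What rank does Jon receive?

5

Sorted (ascending): 66, 67, 70, 72, 72, 74, 77, 78, 79, 80, 82, 84
The 2 values of 72 occupy positions 4–5 → each gets rank 5.
Jon has value 72 → rank 5.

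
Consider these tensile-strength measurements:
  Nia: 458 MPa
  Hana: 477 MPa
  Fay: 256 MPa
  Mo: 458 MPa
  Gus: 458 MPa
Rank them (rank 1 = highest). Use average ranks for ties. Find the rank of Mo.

Sorted (descending): 477, 458, 458, 458, 256
The 3 values of 458 occupy positions 2–4 → average rank 3.
Mo has value 458 MPa → rank 3.

3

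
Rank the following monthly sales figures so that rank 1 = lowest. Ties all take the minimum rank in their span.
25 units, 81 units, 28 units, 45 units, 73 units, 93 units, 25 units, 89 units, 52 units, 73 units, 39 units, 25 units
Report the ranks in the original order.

1, 10, 4, 6, 8, 12, 1, 11, 7, 8, 5, 1

Sorted (ascending): 25, 25, 25, 28, 39, 45, 52, 73, 73, 81, 89, 93
The 3 values of 25 occupy positions 1–3 → each gets rank 1.
The 2 values of 73 occupy positions 8–9 → each gets rank 8.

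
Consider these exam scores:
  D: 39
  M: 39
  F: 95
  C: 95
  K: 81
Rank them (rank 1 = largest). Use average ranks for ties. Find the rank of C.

Sorted (descending): 95, 95, 81, 39, 39
The 2 values of 95 occupy positions 1–2 → average rank (1+2)/2 = 1.5.
The 2 values of 39 occupy positions 4–5 → average rank (4+5)/2 = 4.5.
C has value 95 → rank 1.5.

1.5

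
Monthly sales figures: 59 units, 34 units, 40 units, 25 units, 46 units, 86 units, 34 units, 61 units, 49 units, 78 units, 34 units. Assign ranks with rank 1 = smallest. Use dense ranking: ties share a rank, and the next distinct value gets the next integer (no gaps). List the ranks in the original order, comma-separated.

Sorted (ascending): 25, 34, 34, 34, 40, 46, 49, 59, 61, 78, 86
The 3 values of 34 share dense rank 2.
Remaining distinct values take the next consecutive integers.

6, 2, 3, 1, 4, 9, 2, 7, 5, 8, 2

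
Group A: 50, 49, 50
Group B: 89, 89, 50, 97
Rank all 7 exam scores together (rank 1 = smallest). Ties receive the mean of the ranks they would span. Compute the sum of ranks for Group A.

7

Sorted (ascending): 49, 50, 50, 50, 89, 89, 97
The 3 values of 50 occupy positions 2–4 → average rank 3.
The 2 values of 89 occupy positions 5–6 → average rank (5+6)/2 = 5.5.
Group A values → pooled ranks: 50→3, 49→1, 50→3
Rank sum = 3 + 1 + 3 = 7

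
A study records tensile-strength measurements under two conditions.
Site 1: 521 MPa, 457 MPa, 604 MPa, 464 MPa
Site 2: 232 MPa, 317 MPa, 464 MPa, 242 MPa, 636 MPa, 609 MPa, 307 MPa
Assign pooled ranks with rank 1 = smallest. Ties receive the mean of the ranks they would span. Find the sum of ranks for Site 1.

28.5

Sorted (ascending): 232, 242, 307, 317, 457, 464, 464, 521, 604, 609, 636
The 2 values of 464 occupy positions 6–7 → average rank (6+7)/2 = 6.5.
Site 1 values → pooled ranks: 521→8, 457→5, 604→9, 464→6.5
Rank sum = 8 + 5 + 9 + 6.5 = 28.5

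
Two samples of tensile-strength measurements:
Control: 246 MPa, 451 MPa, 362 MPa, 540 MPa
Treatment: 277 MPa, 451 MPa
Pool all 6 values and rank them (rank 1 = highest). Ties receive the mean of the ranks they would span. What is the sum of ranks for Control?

13.5

Sorted (descending): 540, 451, 451, 362, 277, 246
The 2 values of 451 occupy positions 2–3 → average rank (2+3)/2 = 2.5.
Control values → pooled ranks: 246→6, 451→2.5, 362→4, 540→1
Rank sum = 6 + 2.5 + 4 + 1 = 13.5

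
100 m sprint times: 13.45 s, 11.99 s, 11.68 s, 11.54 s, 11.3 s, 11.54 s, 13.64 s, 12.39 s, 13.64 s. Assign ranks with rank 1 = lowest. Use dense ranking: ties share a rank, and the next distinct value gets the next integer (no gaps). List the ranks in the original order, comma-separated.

Sorted (ascending): 11.3, 11.54, 11.54, 11.68, 11.99, 12.39, 13.45, 13.64, 13.64
The 2 values of 11.54 share dense rank 2.
The 2 values of 13.64 share dense rank 7.
Remaining distinct values take the next consecutive integers.

6, 4, 3, 2, 1, 2, 7, 5, 7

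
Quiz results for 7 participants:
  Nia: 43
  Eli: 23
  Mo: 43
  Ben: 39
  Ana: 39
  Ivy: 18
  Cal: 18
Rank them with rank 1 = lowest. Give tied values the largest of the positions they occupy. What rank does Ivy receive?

Sorted (ascending): 18, 18, 23, 39, 39, 43, 43
The 2 values of 18 occupy positions 1–2 → each gets rank 2.
The 2 values of 39 occupy positions 4–5 → each gets rank 5.
The 2 values of 43 occupy positions 6–7 → each gets rank 7.
Ivy has value 18 → rank 2.

2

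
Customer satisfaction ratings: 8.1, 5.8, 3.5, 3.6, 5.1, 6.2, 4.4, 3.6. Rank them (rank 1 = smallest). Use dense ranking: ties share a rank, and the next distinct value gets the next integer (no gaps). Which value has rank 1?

3.5

Sorted (ascending): 3.5, 3.6, 3.6, 4.4, 5.1, 5.8, 6.2, 8.1
The 2 values of 3.6 share dense rank 2.
Remaining distinct values take the next consecutive integers.
Rank 1 → value 3.5.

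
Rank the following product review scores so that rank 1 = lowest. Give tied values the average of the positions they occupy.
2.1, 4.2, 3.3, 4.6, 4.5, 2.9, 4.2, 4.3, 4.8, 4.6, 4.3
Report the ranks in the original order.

Sorted (ascending): 2.1, 2.9, 3.3, 4.2, 4.2, 4.3, 4.3, 4.5, 4.6, 4.6, 4.8
The 2 values of 4.2 occupy positions 4–5 → average rank (4+5)/2 = 4.5.
The 2 values of 4.3 occupy positions 6–7 → average rank (6+7)/2 = 6.5.
The 2 values of 4.6 occupy positions 9–10 → average rank (9+10)/2 = 9.5.

1, 4.5, 3, 9.5, 8, 2, 4.5, 6.5, 11, 9.5, 6.5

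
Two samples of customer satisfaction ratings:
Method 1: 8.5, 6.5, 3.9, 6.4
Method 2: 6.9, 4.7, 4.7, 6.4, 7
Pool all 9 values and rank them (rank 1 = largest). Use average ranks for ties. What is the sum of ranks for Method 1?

19.5

Sorted (descending): 8.5, 7, 6.9, 6.5, 6.4, 6.4, 4.7, 4.7, 3.9
The 2 values of 6.4 occupy positions 5–6 → average rank (5+6)/2 = 5.5.
The 2 values of 4.7 occupy positions 7–8 → average rank (7+8)/2 = 7.5.
Method 1 values → pooled ranks: 8.5→1, 6.5→4, 3.9→9, 6.4→5.5
Rank sum = 1 + 4 + 9 + 5.5 = 19.5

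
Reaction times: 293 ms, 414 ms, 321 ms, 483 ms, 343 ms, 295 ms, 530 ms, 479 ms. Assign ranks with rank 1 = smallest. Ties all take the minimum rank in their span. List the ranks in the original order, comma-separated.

1, 5, 3, 7, 4, 2, 8, 6

Sorted (ascending): 293, 295, 321, 343, 414, 479, 483, 530
No ties — each value takes its position as its rank.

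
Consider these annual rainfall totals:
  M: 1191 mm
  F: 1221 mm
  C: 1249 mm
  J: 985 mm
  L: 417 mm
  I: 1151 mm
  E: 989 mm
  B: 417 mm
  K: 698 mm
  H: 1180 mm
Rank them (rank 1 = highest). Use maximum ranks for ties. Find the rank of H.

4

Sorted (descending): 1249, 1221, 1191, 1180, 1151, 989, 985, 698, 417, 417
The 2 values of 417 occupy positions 9–10 → each gets rank 10.
H has value 1180 mm → rank 4.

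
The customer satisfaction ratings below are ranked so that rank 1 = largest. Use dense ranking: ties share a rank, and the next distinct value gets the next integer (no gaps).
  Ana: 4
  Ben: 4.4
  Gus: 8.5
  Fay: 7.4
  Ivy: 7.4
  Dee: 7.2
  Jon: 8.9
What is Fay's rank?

3

Sorted (descending): 8.9, 8.5, 7.4, 7.4, 7.2, 4.4, 4
The 2 values of 7.4 share dense rank 3.
Remaining distinct values take the next consecutive integers.
Fay has value 7.4 → rank 3.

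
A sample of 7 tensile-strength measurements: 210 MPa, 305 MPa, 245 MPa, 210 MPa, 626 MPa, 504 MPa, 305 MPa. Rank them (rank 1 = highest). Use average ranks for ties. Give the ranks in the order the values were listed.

Sorted (descending): 626, 504, 305, 305, 245, 210, 210
The 2 values of 305 occupy positions 3–4 → average rank (3+4)/2 = 3.5.
The 2 values of 210 occupy positions 6–7 → average rank (6+7)/2 = 6.5.

6.5, 3.5, 5, 6.5, 1, 2, 3.5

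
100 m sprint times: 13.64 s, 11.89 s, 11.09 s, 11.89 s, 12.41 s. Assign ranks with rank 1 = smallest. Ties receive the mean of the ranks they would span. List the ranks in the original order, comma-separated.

5, 2.5, 1, 2.5, 4

Sorted (ascending): 11.09, 11.89, 11.89, 12.41, 13.64
The 2 values of 11.89 occupy positions 2–3 → average rank (2+3)/2 = 2.5.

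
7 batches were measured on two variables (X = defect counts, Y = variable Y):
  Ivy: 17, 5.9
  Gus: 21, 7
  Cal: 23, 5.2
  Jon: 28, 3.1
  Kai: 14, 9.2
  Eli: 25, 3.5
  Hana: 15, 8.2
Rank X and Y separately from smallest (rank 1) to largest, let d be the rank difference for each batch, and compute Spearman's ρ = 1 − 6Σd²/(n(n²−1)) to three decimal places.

-0.964

Ranks of variable 1: 3, 4, 5, 7, 1, 6, 2
Ranks of variable 2: 4, 5, 3, 1, 7, 2, 6
d = r₁ − r₂: -1, -1, 2, 6, -6, 4, -4
d²: 1, 1, 4, 36, 36, 16, 16; Σd² = 110
ρ = 1 − 6·110/(7·48) = 1 − 660/336 = -0.964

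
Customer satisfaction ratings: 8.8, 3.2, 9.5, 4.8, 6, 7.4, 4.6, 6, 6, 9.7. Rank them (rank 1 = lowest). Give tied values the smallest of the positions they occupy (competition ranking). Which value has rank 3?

4.8

Sorted (ascending): 3.2, 4.6, 4.8, 6, 6, 6, 7.4, 8.8, 9.5, 9.7
The 3 values of 6 occupy positions 4–6 → each gets rank 4.
Rank 3 → value 4.8.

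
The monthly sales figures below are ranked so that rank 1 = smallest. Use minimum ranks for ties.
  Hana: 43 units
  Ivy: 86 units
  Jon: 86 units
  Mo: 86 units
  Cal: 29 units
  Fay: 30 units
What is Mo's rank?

4

Sorted (ascending): 29, 30, 43, 86, 86, 86
The 3 values of 86 occupy positions 4–6 → each gets rank 4.
Mo has value 86 units → rank 4.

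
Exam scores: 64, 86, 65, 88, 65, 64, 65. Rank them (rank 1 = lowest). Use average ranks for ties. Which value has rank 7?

Sorted (ascending): 64, 64, 65, 65, 65, 86, 88
The 2 values of 64 occupy positions 1–2 → average rank (1+2)/2 = 1.5.
The 3 values of 65 occupy positions 3–5 → average rank 4.
Rank 7 → value 88.

88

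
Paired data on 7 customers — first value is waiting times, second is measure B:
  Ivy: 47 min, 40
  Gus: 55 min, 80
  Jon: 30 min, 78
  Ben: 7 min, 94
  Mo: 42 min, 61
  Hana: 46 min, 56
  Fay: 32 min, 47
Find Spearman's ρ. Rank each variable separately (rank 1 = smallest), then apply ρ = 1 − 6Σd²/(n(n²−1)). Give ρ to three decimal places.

-0.357

Ranks of variable 1: 6, 7, 2, 1, 4, 5, 3
Ranks of variable 2: 1, 6, 5, 7, 4, 3, 2
d = r₁ − r₂: 5, 1, -3, -6, 0, 2, 1
d²: 25, 1, 9, 36, 0, 4, 1; Σd² = 76
ρ = 1 − 6·76/(7·48) = 1 − 456/336 = -0.357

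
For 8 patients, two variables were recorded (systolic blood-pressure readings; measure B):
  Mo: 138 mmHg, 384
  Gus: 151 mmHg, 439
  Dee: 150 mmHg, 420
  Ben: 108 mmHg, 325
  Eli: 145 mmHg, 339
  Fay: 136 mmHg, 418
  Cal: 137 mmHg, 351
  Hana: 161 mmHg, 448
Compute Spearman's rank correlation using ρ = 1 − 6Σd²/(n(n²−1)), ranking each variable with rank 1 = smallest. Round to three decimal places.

0.786

Ranks of variable 1: 4, 7, 6, 1, 5, 2, 3, 8
Ranks of variable 2: 4, 7, 6, 1, 2, 5, 3, 8
d = r₁ − r₂: 0, 0, 0, 0, 3, -3, 0, 0
d²: 0, 0, 0, 0, 9, 9, 0, 0; Σd² = 18
ρ = 1 − 6·18/(8·63) = 1 − 108/504 = 0.786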